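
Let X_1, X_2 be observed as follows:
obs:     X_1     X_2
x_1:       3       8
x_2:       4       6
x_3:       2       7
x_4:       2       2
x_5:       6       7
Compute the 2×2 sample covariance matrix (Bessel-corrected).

Step 1 — column means:
  mean(X_1) = (3 + 4 + 2 + 2 + 6) / 5 = 17/5 = 3.4
  mean(X_2) = (8 + 6 + 7 + 2 + 7) / 5 = 30/5 = 6

Step 2 — sample covariance S[i,j] = (1/(n-1)) · Σ_k (x_{k,i} - mean_i) · (x_{k,j} - mean_j), with n-1 = 4.
  S[X_1,X_1] = ((-0.4)·(-0.4) + (0.6)·(0.6) + (-1.4)·(-1.4) + (-1.4)·(-1.4) + (2.6)·(2.6)) / 4 = 11.2/4 = 2.8
  S[X_1,X_2] = ((-0.4)·(2) + (0.6)·(0) + (-1.4)·(1) + (-1.4)·(-4) + (2.6)·(1)) / 4 = 6/4 = 1.5
  S[X_2,X_2] = ((2)·(2) + (0)·(0) + (1)·(1) + (-4)·(-4) + (1)·(1)) / 4 = 22/4 = 5.5

S is symmetric (S[j,i] = S[i,j]). Assembling:

S = [[2.8, 1.5],
 [1.5, 5.5]]


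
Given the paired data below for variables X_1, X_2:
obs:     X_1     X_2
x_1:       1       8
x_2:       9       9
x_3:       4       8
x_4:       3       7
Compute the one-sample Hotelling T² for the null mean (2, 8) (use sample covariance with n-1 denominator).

Step 1 — sample mean vector:
  mean(X_1) = (1 + 9 + 4 + 3) / 4 = 17/4 = 4.25
  mean(X_2) = (8 + 9 + 8 + 7) / 4 = 32/4 = 8
  x̄ = (4.25, 8),  deviation x̄ - mu_0 = (4.25, 8) - (2, 8) = (2.25, 0).

Step 2 — sample covariance matrix, S[i,j] = (1/(n-1)) · Σ_k (x_{k,i} - mean_i) · (x_{k,j} - mean_j), divisor n-1 = 3:
  S[X_1,X_1] = ((-3.25)·(-3.25) + (4.75)·(4.75) + (-0.25)·(-0.25) + (-1.25)·(-1.25)) / 3 = 34.75/3 = 11.5833
  S[X_1,X_2] = ((-3.25)·(0) + (4.75)·(1) + (-0.25)·(0) + (-1.25)·(-1)) / 3 = 6/3 = 2
  S[X_2,X_2] = ((0)·(0) + (1)·(1) + (0)·(0) + (-1)·(-1)) / 3 = 2/3 = 0.6667
  S = [[11.5833, 2],
 [2, 0.6667]].

Step 3 — invert S. det(S) = 11.5833·0.6667 - (2)² = 3.7222.
  S^{-1} = (1/det) · [[d, -b], [-b, a]] = [[0.1791, -0.5373],
 [-0.5373, 3.1119]].

Step 4 — quadratic form (x̄ - mu_0)^T · S^{-1} · (x̄ - mu_0):
  S^{-1} · (x̄ - mu_0) = (0.403, -1.209),
  (x̄ - mu_0)^T · [...] = (2.25)·(0.403) + (0)·(-1.209) = 0.9067.

Step 5 — scale by n: T² = 4 · 0.9067 = 3.6269.

T² ≈ 3.6269


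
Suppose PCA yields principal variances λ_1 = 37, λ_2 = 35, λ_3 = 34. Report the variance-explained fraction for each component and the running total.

Step 1 — total variance = trace(Sigma) = Σ λ_i = 37 + 35 + 34 = 106.

Step 2 — fraction explained by component i = λ_i / Σ λ:
  PC1: 37/106 = 0.3491
  PC2: 35/106 = 0.3302
  PC3: 34/106 = 0.3208

Step 3 — cumulative fraction after k components = (λ_1 + ... + λ_k) / Σ λ:
  k = 1: 37/106 = 0.3491
  k = 2: (37 + 35)/106 = 72/106 = 0.6792
  k = 3: (37 + 35 + 34)/106 = 106/106 = 1

Summary (fraction, with percent):

explained: PC1 0.3491 (34.91%), PC2 0.3302 (33.02%), PC3 0.3208 (32.08%);  cumulative: 0.3491, 0.6792, 1


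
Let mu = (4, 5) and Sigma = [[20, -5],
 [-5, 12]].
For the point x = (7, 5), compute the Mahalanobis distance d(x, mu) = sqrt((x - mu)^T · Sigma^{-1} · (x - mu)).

Step 1 — centre the observation: (x - mu) = (3, 0).

Step 2 — invert Sigma. det(Sigma) = 20·12 - (-5)² = 215.
  Sigma^{-1} = (1/det) · [[d, -b], [-b, a]] = [[0.0558, 0.0233],
 [0.0233, 0.093]].

Step 3 — form the quadratic (x - mu)^T · Sigma^{-1} · (x - mu):
  Sigma^{-1} · (x - mu) = (0.1674, 0.0698).
  (x - mu)^T · [Sigma^{-1} · (x - mu)] = (3)·(0.1674) + (0)·(0.0698) = 0.5023.

Step 4 — take square root: d = √(0.5023) ≈ 0.7087.

d(x, mu) = √(0.5023) ≈ 0.7087


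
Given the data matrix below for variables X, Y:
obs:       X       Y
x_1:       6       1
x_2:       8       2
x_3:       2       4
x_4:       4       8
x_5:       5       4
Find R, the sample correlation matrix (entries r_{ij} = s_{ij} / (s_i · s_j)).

Step 1 — column means:
  mean(X) = (6 + 8 + 2 + 4 + 5) / 5 = 25/5 = 5
  mean(Y) = (1 + 2 + 4 + 8 + 4) / 5 = 19/5 = 3.8

Step 2 — sample variances and covariances s[i,j] = (1/(n-1)) · Σ_k (x_{k,i} - mean_i) · (x_{k,j} - mean_j), with n-1 = 4:
  s[X,X] = ((1)·(1) + (3)·(3) + (-3)·(-3) + (-1)·(-1) + (0)·(0)) / 4 = 20/4 = 5
  s[X,Y] = ((1)·(-2.8) + (3)·(-1.8) + (-3)·(0.2) + (-1)·(4.2) + (0)·(0.2)) / 4 = -13/4 = -3.25
  s[Y,Y] = ((-2.8)·(-2.8) + (-1.8)·(-1.8) + (0.2)·(0.2) + (4.2)·(4.2) + (0.2)·(0.2)) / 4 = 28.8/4 = 7.2
  Sample standard deviations s_i = √(s[i,i]):
  s(X) = √(5) = 2.2361
  s(Y) = √(7.2) = 2.6833

Step 3 — r_{ij} = s_{ij} / (s_i · s_j):
  r[X,X] = 1 (diagonal).
  r[X,Y] = -3.25 / (2.2361 · 2.6833) = -3.25 / 6 = -0.5417
  r[Y,Y] = 1 (diagonal).

R is symmetric with unit diagonal. Assembling:

R = [[1, -0.5417],
 [-0.5417, 1]]


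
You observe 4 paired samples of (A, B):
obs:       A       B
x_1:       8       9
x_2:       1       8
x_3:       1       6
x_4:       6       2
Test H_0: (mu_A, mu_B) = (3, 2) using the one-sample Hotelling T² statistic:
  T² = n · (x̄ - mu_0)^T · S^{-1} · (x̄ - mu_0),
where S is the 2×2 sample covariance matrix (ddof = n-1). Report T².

Step 1 — sample mean vector:
  mean(A) = (8 + 1 + 1 + 6) / 4 = 16/4 = 4
  mean(B) = (9 + 8 + 6 + 2) / 4 = 25/4 = 6.25
  x̄ = (4, 6.25),  deviation x̄ - mu_0 = (4, 6.25) - (3, 2) = (1, 4.25).

Step 2 — sample covariance matrix, S[i,j] = (1/(n-1)) · Σ_k (x_{k,i} - mean_i) · (x_{k,j} - mean_j), divisor n-1 = 3:
  S[A,A] = ((4)·(4) + (-3)·(-3) + (-3)·(-3) + (2)·(2)) / 3 = 38/3 = 12.6667
  S[A,B] = ((4)·(2.75) + (-3)·(1.75) + (-3)·(-0.25) + (2)·(-4.25)) / 3 = -2/3 = -0.6667
  S[B,B] = ((2.75)·(2.75) + (1.75)·(1.75) + (-0.25)·(-0.25) + (-4.25)·(-4.25)) / 3 = 28.75/3 = 9.5833
  S = [[12.6667, -0.6667],
 [-0.6667, 9.5833]].

Step 3 — invert S. det(S) = 12.6667·9.5833 - (-0.6667)² = 120.9444.
  S^{-1} = (1/det) · [[d, -b], [-b, a]] = [[0.0792, 0.0055],
 [0.0055, 0.1047]].

Step 4 — quadratic form (x̄ - mu_0)^T · S^{-1} · (x̄ - mu_0):
  S^{-1} · (x̄ - mu_0) = (0.1027, 0.4506),
  (x̄ - mu_0)^T · [...] = (1)·(0.1027) + (4.25)·(0.4506) = 2.0178.

Step 5 — scale by n: T² = 4 · 2.0178 = 8.0712.

T² ≈ 8.0712


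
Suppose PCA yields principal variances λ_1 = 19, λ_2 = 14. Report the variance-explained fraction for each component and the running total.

Step 1 — total variance = trace(Sigma) = Σ λ_i = 19 + 14 = 33.

Step 2 — fraction explained by component i = λ_i / Σ λ:
  PC1: 19/33 = 0.5758
  PC2: 14/33 = 0.4242

Step 3 — cumulative fraction after k components = (λ_1 + ... + λ_k) / Σ λ:
  k = 1: 19/33 = 0.5758
  k = 2: (19 + 14)/33 = 33/33 = 1

Summary (fraction, with percent):

explained: PC1 0.5758 (57.58%), PC2 0.4242 (42.42%);  cumulative: 0.5758, 1


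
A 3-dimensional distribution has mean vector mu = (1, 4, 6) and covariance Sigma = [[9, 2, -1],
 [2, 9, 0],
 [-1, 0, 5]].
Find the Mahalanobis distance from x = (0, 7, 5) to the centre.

Step 1 — centre the observation: (x - mu) = (-1, 3, -1).

Step 2 — invert Sigma (cofactor / det for 3×3, or solve directly):
  Sigma^{-1} = [[0.1197, -0.0266, 0.0239],
 [-0.0266, 0.117, -0.0053],
 [0.0239, -0.0053, 0.2048]].

Step 3 — form the quadratic (x - mu)^T · Sigma^{-1} · (x - mu):
  Sigma^{-1} · (x - mu) = (-0.2234, 0.383, -0.2447).
  (x - mu)^T · [Sigma^{-1} · (x - mu)] = (-1)·(-0.2234) + (3)·(0.383) + (-1)·(-0.2447) = 1.617.

Step 4 — take square root: d = √(1.617) ≈ 1.2716.

d(x, mu) = √(1.617) ≈ 1.2716


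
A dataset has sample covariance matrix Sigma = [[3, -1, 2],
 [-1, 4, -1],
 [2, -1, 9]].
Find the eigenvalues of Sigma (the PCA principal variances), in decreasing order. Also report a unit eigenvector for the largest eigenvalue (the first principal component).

Step 1 — characteristic polynomial p(λ) = det(λI - Sigma) = λ³ - tr·λ² + c_1·λ - det, where tr = trace, c_1 = sum of the principal 2×2 minors, det = det(Sigma):
  tr = 3 + 4 + 9 = 16,
  c_1 = (3·4 - (-1)²) + (3·9 - (2)²) + (4·9 - (-1)²) = 11 + 23 + 35 = 69,
  det = 3·(4·9 - (-1)²) - (-1)·((-1)·9 - (-1)·(2)) + (2)·((-1)·(-1) - 4·(2)) = 3·(35) - (-1)·(-7) + (2)·(-7) = 84.
  So p(λ) = λ³ - 16λ² + 69λ - 84.
Step 2 — look for an integer root (rational root theorem: any rational root is an integer divisor of 84). Testing λ = 4:
  p(4) = 64 - 256 + 276 - 84 = 0  ✓
  Dividing out (λ - 4): p(λ) = (λ - 4)(λ² - 12λ + 21).
Step 3 — remaining eigenvalues from the quadratic λ² - 12λ + 21 = 0:
  Δ = 12² - 4·21 = 144 - 84 = 60,  λ = (12 ± √60)/2 = (12 ± 7.746)/2 ≈ 9.873 or 2.127.
  Sorted: λ_1 = 9.873,  λ_2 = 4,  λ_3 = 2.127  (check: sum = 16 = tr ✓).

Step 4 — unit eigenvector for λ_1 ≈ 9.873: v spans the null space of (Sigma - λ_1 I), whose rows are
  r_1 = (-6.873, -1, 2),  r_2 = (-1, -5.873, -1),  r_3 = (2, -1, -0.873).
  v is orthogonal to every row, so take v ∝ r_1 × r_2 = ((-1)·(-1) - (2)·(-5.873), (2)·(-1) - (-6.873)·(-1), (-6.873)·(-5.873) - (-1)·(-1)) ≈ (12.746, -8.873, 39.3649).
  Let u = (12.746, -8.873, 39.3649).
  ||u|| = √((12.746)² + (-8.873)² + (39.3649)²) = √(1790.7862) ≈ 42.3177,  v_1 = u/||u|| ≈ (0.3012, -0.2097, 0.9302) (||v_1|| = 1).

λ_1 = 9.873,  λ_2 = 4,  λ_3 = 2.127;  v_1 ≈ (0.3012, -0.2097, 0.9302)


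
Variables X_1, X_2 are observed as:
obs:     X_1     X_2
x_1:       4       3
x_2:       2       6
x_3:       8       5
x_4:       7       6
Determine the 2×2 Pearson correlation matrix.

Step 1 — column means:
  mean(X_1) = (4 + 2 + 8 + 7) / 4 = 21/4 = 5.25
  mean(X_2) = (3 + 6 + 5 + 6) / 4 = 20/4 = 5

Step 2 — sample variances and covariances s[i,j] = (1/(n-1)) · Σ_k (x_{k,i} - mean_i) · (x_{k,j} - mean_j), with n-1 = 3:
  s[X_1,X_1] = ((-1.25)·(-1.25) + (-3.25)·(-3.25) + (2.75)·(2.75) + (1.75)·(1.75)) / 3 = 22.75/3 = 7.5833
  s[X_1,X_2] = ((-1.25)·(-2) + (-3.25)·(1) + (2.75)·(0) + (1.75)·(1)) / 3 = 1/3 = 0.3333
  s[X_2,X_2] = ((-2)·(-2) + (1)·(1) + (0)·(0) + (1)·(1)) / 3 = 6/3 = 2
  Sample standard deviations s_i = √(s[i,i]):
  s(X_1) = √(7.5833) = 2.7538
  s(X_2) = √(2) = 1.4142

Step 3 — r_{ij} = s_{ij} / (s_i · s_j):
  r[X_1,X_1] = 1 (diagonal).
  r[X_1,X_2] = 0.3333 / (2.7538 · 1.4142) = 0.3333 / 3.8944 = 0.0856
  r[X_2,X_2] = 1 (diagonal).

R is symmetric with unit diagonal. Assembling:

R = [[1, 0.0856],
 [0.0856, 1]]


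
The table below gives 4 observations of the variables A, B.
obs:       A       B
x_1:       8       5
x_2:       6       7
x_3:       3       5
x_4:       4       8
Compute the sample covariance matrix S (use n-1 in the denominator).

Step 1 — column means:
  mean(A) = (8 + 6 + 3 + 4) / 4 = 21/4 = 5.25
  mean(B) = (5 + 7 + 5 + 8) / 4 = 25/4 = 6.25

Step 2 — sample covariance S[i,j] = (1/(n-1)) · Σ_k (x_{k,i} - mean_i) · (x_{k,j} - mean_j), with n-1 = 3.
  S[A,A] = ((2.75)·(2.75) + (0.75)·(0.75) + (-2.25)·(-2.25) + (-1.25)·(-1.25)) / 3 = 14.75/3 = 4.9167
  S[A,B] = ((2.75)·(-1.25) + (0.75)·(0.75) + (-2.25)·(-1.25) + (-1.25)·(1.75)) / 3 = -2.25/3 = -0.75
  S[B,B] = ((-1.25)·(-1.25) + (0.75)·(0.75) + (-1.25)·(-1.25) + (1.75)·(1.75)) / 3 = 6.75/3 = 2.25

S is symmetric (S[j,i] = S[i,j]). Assembling:

S = [[4.9167, -0.75],
 [-0.75, 2.25]]


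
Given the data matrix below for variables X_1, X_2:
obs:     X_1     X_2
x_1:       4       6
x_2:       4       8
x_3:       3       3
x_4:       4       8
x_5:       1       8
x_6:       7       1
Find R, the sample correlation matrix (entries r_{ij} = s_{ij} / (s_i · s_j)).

Step 1 — column means:
  mean(X_1) = (4 + 4 + 3 + 4 + 1 + 7) / 6 = 23/6 = 3.8333
  mean(X_2) = (6 + 8 + 3 + 8 + 8 + 1) / 6 = 34/6 = 5.6667

Step 2 — sample variances and covariances s[i,j] = (1/(n-1)) · Σ_k (x_{k,i} - mean_i) · (x_{k,j} - mean_j), with n-1 = 5:
  s[X_1,X_1] = ((0.1667)·(0.1667) + (0.1667)·(0.1667) + (-0.8333)·(-0.8333) + (0.1667)·(0.1667) + (-2.8333)·(-2.8333) + (3.1667)·(3.1667)) / 5 = 18.8333/5 = 3.7667
  s[X_1,X_2] = ((0.1667)·(0.3333) + (0.1667)·(2.3333) + (-0.8333)·(-2.6667) + (0.1667)·(2.3333) + (-2.8333)·(2.3333) + (3.1667)·(-4.6667)) / 5 = -18.3333/5 = -3.6667
  s[X_2,X_2] = ((0.3333)·(0.3333) + (2.3333)·(2.3333) + (-2.6667)·(-2.6667) + (2.3333)·(2.3333) + (2.3333)·(2.3333) + (-4.6667)·(-4.6667)) / 5 = 45.3333/5 = 9.0667
  Sample standard deviations s_i = √(s[i,i]):
  s(X_1) = √(3.7667) = 1.9408
  s(X_2) = √(9.0667) = 3.0111

Step 3 — r_{ij} = s_{ij} / (s_i · s_j):
  r[X_1,X_1] = 1 (diagonal).
  r[X_1,X_2] = -3.6667 / (1.9408 · 3.0111) = -3.6667 / 5.8439 = -0.6274
  r[X_2,X_2] = 1 (diagonal).

R is symmetric with unit diagonal. Assembling:

R = [[1, -0.6274],
 [-0.6274, 1]]


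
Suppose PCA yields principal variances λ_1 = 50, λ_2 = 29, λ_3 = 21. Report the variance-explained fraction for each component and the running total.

Step 1 — total variance = trace(Sigma) = Σ λ_i = 50 + 29 + 21 = 100.

Step 2 — fraction explained by component i = λ_i / Σ λ:
  PC1: 50/100 = 0.5
  PC2: 29/100 = 0.29
  PC3: 21/100 = 0.21

Step 3 — cumulative fraction after k components = (λ_1 + ... + λ_k) / Σ λ:
  k = 1: 50/100 = 0.5
  k = 2: (50 + 29)/100 = 79/100 = 0.79
  k = 3: (50 + 29 + 21)/100 = 100/100 = 1

Summary (fraction, with percent):

explained: PC1 0.5 (50%), PC2 0.29 (29%), PC3 0.21 (21%);  cumulative: 0.5, 0.79, 1


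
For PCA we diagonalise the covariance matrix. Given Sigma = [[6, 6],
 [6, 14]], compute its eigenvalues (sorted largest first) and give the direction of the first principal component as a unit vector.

Step 1 — characteristic polynomial of 2×2 Sigma:
  det(Sigma - λI) = λ² - trace · λ + det = 0.
  trace = 6 + 14 = 20, det = 6·14 - (6)² = 48.
Step 2 — discriminant:
  Δ = trace² - 4·det = 400 - 192 = 208.
Step 3 — eigenvalues:
  λ = (trace ± √Δ)/2 = (20 ± 14.4222)/2,
  λ_1 = 17.2111,  λ_2 = 2.7889.

Step 4 — unit eigenvector for λ_1: solve (Sigma - λ_1 I)v = 0. First row:
  (6 - 17.2111)·v_x + (6)·v_y = 0, i.e. (-11.2111)·v_x + (6)·v_y = 0,
  so v ∝ (b, λ_1 - a) = (6, 11.2111) = u.
  ||u|| = √((6)² + (11.2111)²) = √(161.6888) ≈ 12.7157,
  v_1 = u/||u|| ≈ (0.4719, 0.8817) (||v_1|| = 1).

λ_1 = 17.2111,  λ_2 = 2.7889;  v_1 ≈ (0.4719, 0.8817)


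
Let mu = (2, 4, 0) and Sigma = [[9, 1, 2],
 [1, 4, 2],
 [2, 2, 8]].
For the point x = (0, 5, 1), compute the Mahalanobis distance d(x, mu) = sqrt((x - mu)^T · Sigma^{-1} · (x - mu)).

Step 1 — centre the observation: (x - mu) = (-2, 1, 1).

Step 2 — invert Sigma (cofactor / det for 3×3, or solve directly):
  Sigma^{-1} = [[0.1186, -0.0169, -0.0254],
 [-0.0169, 0.2881, -0.0678],
 [-0.0254, -0.0678, 0.1483]].

Step 3 — form the quadratic (x - mu)^T · Sigma^{-1} · (x - mu):
  Sigma^{-1} · (x - mu) = (-0.2797, 0.2542, 0.1314).
  (x - mu)^T · [Sigma^{-1} · (x - mu)] = (-2)·(-0.2797) + (1)·(0.2542) + (1)·(0.1314) = 0.9449.

Step 4 — take square root: d = √(0.9449) ≈ 0.9721.

d(x, mu) = √(0.9449) ≈ 0.9721


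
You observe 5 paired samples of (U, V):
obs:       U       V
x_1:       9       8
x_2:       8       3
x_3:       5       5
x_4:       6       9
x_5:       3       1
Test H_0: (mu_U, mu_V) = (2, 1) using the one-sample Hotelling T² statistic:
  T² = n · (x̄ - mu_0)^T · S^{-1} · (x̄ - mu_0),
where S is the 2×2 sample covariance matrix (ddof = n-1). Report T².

Step 1 — sample mean vector:
  mean(U) = (9 + 8 + 5 + 6 + 3) / 5 = 31/5 = 6.2
  mean(V) = (8 + 3 + 5 + 9 + 1) / 5 = 26/5 = 5.2
  x̄ = (6.2, 5.2),  deviation x̄ - mu_0 = (6.2, 5.2) - (2, 1) = (4.2, 4.2).

Step 2 — sample covariance matrix, S[i,j] = (1/(n-1)) · Σ_k (x_{k,i} - mean_i) · (x_{k,j} - mean_j), divisor n-1 = 4:
  S[U,U] = ((2.8)·(2.8) + (1.8)·(1.8) + (-1.2)·(-1.2) + (-0.2)·(-0.2) + (-3.2)·(-3.2)) / 4 = 22.8/4 = 5.7
  S[U,V] = ((2.8)·(2.8) + (1.8)·(-2.2) + (-1.2)·(-0.2) + (-0.2)·(3.8) + (-3.2)·(-4.2)) / 4 = 16.8/4 = 4.2
  S[V,V] = ((2.8)·(2.8) + (-2.2)·(-2.2) + (-0.2)·(-0.2) + (3.8)·(3.8) + (-4.2)·(-4.2)) / 4 = 44.8/4 = 11.2
  S = [[5.7, 4.2],
 [4.2, 11.2]].

Step 3 — invert S. det(S) = 5.7·11.2 - (4.2)² = 46.2.
  S^{-1} = (1/det) · [[d, -b], [-b, a]] = [[0.2424, -0.0909],
 [-0.0909, 0.1234]].

Step 4 — quadratic form (x̄ - mu_0)^T · S^{-1} · (x̄ - mu_0):
  S^{-1} · (x̄ - mu_0) = (0.6364, 0.1364),
  (x̄ - mu_0)^T · [...] = (4.2)·(0.6364) + (4.2)·(0.1364) = 3.2455.

Step 5 — scale by n: T² = 5 · 3.2455 = 16.2273.

T² ≈ 16.2273


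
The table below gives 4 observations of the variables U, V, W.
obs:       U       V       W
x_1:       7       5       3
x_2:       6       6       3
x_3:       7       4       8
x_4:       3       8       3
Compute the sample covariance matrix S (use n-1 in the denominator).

Step 1 — column means:
  mean(U) = (7 + 6 + 7 + 3) / 4 = 23/4 = 5.75
  mean(V) = (5 + 6 + 4 + 8) / 4 = 23/4 = 5.75
  mean(W) = (3 + 3 + 8 + 3) / 4 = 17/4 = 4.25

Step 2 — sample covariance S[i,j] = (1/(n-1)) · Σ_k (x_{k,i} - mean_i) · (x_{k,j} - mean_j), with n-1 = 3.
  S[U,U] = ((1.25)·(1.25) + (0.25)·(0.25) + (1.25)·(1.25) + (-2.75)·(-2.75)) / 3 = 10.75/3 = 3.5833
  S[U,V] = ((1.25)·(-0.75) + (0.25)·(0.25) + (1.25)·(-1.75) + (-2.75)·(2.25)) / 3 = -9.25/3 = -3.0833
  S[U,W] = ((1.25)·(-1.25) + (0.25)·(-1.25) + (1.25)·(3.75) + (-2.75)·(-1.25)) / 3 = 6.25/3 = 2.0833
  S[V,V] = ((-0.75)·(-0.75) + (0.25)·(0.25) + (-1.75)·(-1.75) + (2.25)·(2.25)) / 3 = 8.75/3 = 2.9167
  S[V,W] = ((-0.75)·(-1.25) + (0.25)·(-1.25) + (-1.75)·(3.75) + (2.25)·(-1.25)) / 3 = -8.75/3 = -2.9167
  S[W,W] = ((-1.25)·(-1.25) + (-1.25)·(-1.25) + (3.75)·(3.75) + (-1.25)·(-1.25)) / 3 = 18.75/3 = 6.25

S is symmetric (S[j,i] = S[i,j]). Assembling:

S = [[3.5833, -3.0833, 2.0833],
 [-3.0833, 2.9167, -2.9167],
 [2.0833, -2.9167, 6.25]]


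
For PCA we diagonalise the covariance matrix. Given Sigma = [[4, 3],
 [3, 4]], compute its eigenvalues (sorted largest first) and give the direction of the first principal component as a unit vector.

Step 1 — characteristic polynomial of 2×2 Sigma:
  det(Sigma - λI) = λ² - trace · λ + det = 0.
  trace = 4 + 4 = 8, det = 4·4 - (3)² = 7.
Step 2 — discriminant:
  Δ = trace² - 4·det = 64 - 28 = 36.
Step 3 — eigenvalues:
  λ = (trace ± √Δ)/2 = (8 ± 6)/2,
  λ_1 = 7,  λ_2 = 1.

Step 4 — unit eigenvector for λ_1: solve (Sigma - λ_1 I)v = 0. First row:
  (4 - 7)·v_x + (3)·v_y = 0, i.e. (-3)·v_x + (3)·v_y = 0,
  so v ∝ (b, λ_1 - a) = (3, 3) = u.
  ||u|| = √((3)² + (3)²) = √(18) ≈ 4.2426,
  v_1 = u/||u|| ≈ (0.7071, 0.7071) (||v_1|| = 1).

λ_1 = 7,  λ_2 = 1;  v_1 ≈ (0.7071, 0.7071)


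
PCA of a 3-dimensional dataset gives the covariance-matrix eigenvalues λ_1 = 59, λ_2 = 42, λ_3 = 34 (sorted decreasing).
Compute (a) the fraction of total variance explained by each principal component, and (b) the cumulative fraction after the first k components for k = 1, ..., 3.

Step 1 — total variance = trace(Sigma) = Σ λ_i = 59 + 42 + 34 = 135.

Step 2 — fraction explained by component i = λ_i / Σ λ:
  PC1: 59/135 = 0.437
  PC2: 42/135 = 0.3111
  PC3: 34/135 = 0.2519

Step 3 — cumulative fraction after k components = (λ_1 + ... + λ_k) / Σ λ:
  k = 1: 59/135 = 0.437
  k = 2: (59 + 42)/135 = 101/135 = 0.7481
  k = 3: (59 + 42 + 34)/135 = 135/135 = 1

Summary (fraction, with percent):

explained: PC1 0.437 (43.7%), PC2 0.3111 (31.11%), PC3 0.2519 (25.19%);  cumulative: 0.437, 0.7481, 1


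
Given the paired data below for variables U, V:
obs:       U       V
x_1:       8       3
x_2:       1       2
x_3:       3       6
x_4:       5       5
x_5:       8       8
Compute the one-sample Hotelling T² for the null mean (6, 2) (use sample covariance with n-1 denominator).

Step 1 — sample mean vector:
  mean(U) = (8 + 1 + 3 + 5 + 8) / 5 = 25/5 = 5
  mean(V) = (3 + 2 + 6 + 5 + 8) / 5 = 24/5 = 4.8
  x̄ = (5, 4.8),  deviation x̄ - mu_0 = (5, 4.8) - (6, 2) = (-1, 2.8).

Step 2 — sample covariance matrix, S[i,j] = (1/(n-1)) · Σ_k (x_{k,i} - mean_i) · (x_{k,j} - mean_j), divisor n-1 = 4:
  S[U,U] = ((3)·(3) + (-4)·(-4) + (-2)·(-2) + (0)·(0) + (3)·(3)) / 4 = 38/4 = 9.5
  S[U,V] = ((3)·(-1.8) + (-4)·(-2.8) + (-2)·(1.2) + (0)·(0.2) + (3)·(3.2)) / 4 = 13/4 = 3.25
  S[V,V] = ((-1.8)·(-1.8) + (-2.8)·(-2.8) + (1.2)·(1.2) + (0.2)·(0.2) + (3.2)·(3.2)) / 4 = 22.8/4 = 5.7
  S = [[9.5, 3.25],
 [3.25, 5.7]].

Step 3 — invert S. det(S) = 9.5·5.7 - (3.25)² = 43.5875.
  S^{-1} = (1/det) · [[d, -b], [-b, a]] = [[0.1308, -0.0746],
 [-0.0746, 0.218]].

Step 4 — quadratic form (x̄ - mu_0)^T · S^{-1} · (x̄ - mu_0):
  S^{-1} · (x̄ - mu_0) = (-0.3395, 0.6848),
  (x̄ - mu_0)^T · [...] = (-1)·(-0.3395) + (2.8)·(0.6848) = 2.2571.

Step 5 — scale by n: T² = 5 · 2.2571 = 11.2853.

T² ≈ 11.2853


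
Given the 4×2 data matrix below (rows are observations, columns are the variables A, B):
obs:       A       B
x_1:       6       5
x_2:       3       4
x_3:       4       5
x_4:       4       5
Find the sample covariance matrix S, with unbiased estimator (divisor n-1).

Step 1 — column means:
  mean(A) = (6 + 3 + 4 + 4) / 4 = 17/4 = 4.25
  mean(B) = (5 + 4 + 5 + 5) / 4 = 19/4 = 4.75

Step 2 — sample covariance S[i,j] = (1/(n-1)) · Σ_k (x_{k,i} - mean_i) · (x_{k,j} - mean_j), with n-1 = 3.
  S[A,A] = ((1.75)·(1.75) + (-1.25)·(-1.25) + (-0.25)·(-0.25) + (-0.25)·(-0.25)) / 3 = 4.75/3 = 1.5833
  S[A,B] = ((1.75)·(0.25) + (-1.25)·(-0.75) + (-0.25)·(0.25) + (-0.25)·(0.25)) / 3 = 1.25/3 = 0.4167
  S[B,B] = ((0.25)·(0.25) + (-0.75)·(-0.75) + (0.25)·(0.25) + (0.25)·(0.25)) / 3 = 0.75/3 = 0.25

S is symmetric (S[j,i] = S[i,j]). Assembling:

S = [[1.5833, 0.4167],
 [0.4167, 0.25]]


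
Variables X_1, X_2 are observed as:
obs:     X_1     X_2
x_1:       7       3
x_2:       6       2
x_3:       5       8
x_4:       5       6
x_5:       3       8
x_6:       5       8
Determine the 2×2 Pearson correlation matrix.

Step 1 — column means:
  mean(X_1) = (7 + 6 + 5 + 5 + 3 + 5) / 6 = 31/6 = 5.1667
  mean(X_2) = (3 + 2 + 8 + 6 + 8 + 8) / 6 = 35/6 = 5.8333

Step 2 — sample variances and covariances s[i,j] = (1/(n-1)) · Σ_k (x_{k,i} - mean_i) · (x_{k,j} - mean_j), with n-1 = 5:
  s[X_1,X_1] = ((1.8333)·(1.8333) + (0.8333)·(0.8333) + (-0.1667)·(-0.1667) + (-0.1667)·(-0.1667) + (-2.1667)·(-2.1667) + (-0.1667)·(-0.1667)) / 5 = 8.8333/5 = 1.7667
  s[X_1,X_2] = ((1.8333)·(-2.8333) + (0.8333)·(-3.8333) + (-0.1667)·(2.1667) + (-0.1667)·(0.1667) + (-2.1667)·(2.1667) + (-0.1667)·(2.1667)) / 5 = -13.8333/5 = -2.7667
  s[X_2,X_2] = ((-2.8333)·(-2.8333) + (-3.8333)·(-3.8333) + (2.1667)·(2.1667) + (0.1667)·(0.1667) + (2.1667)·(2.1667) + (2.1667)·(2.1667)) / 5 = 36.8333/5 = 7.3667
  Sample standard deviations s_i = √(s[i,i]):
  s(X_1) = √(1.7667) = 1.3292
  s(X_2) = √(7.3667) = 2.7142

Step 3 — r_{ij} = s_{ij} / (s_i · s_j):
  r[X_1,X_1] = 1 (diagonal).
  r[X_1,X_2] = -2.7667 / (1.3292 · 2.7142) = -2.7667 / 3.6076 = -0.7669
  r[X_2,X_2] = 1 (diagonal).

R is symmetric with unit diagonal. Assembling:

R = [[1, -0.7669],
 [-0.7669, 1]]


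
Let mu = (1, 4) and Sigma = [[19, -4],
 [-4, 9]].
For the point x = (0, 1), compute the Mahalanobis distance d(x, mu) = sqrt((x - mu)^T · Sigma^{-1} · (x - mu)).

Step 1 — centre the observation: (x - mu) = (-1, -3).

Step 2 — invert Sigma. det(Sigma) = 19·9 - (-4)² = 155.
  Sigma^{-1} = (1/det) · [[d, -b], [-b, a]] = [[0.0581, 0.0258],
 [0.0258, 0.1226]].

Step 3 — form the quadratic (x - mu)^T · Sigma^{-1} · (x - mu):
  Sigma^{-1} · (x - mu) = (-0.1355, -0.3935).
  (x - mu)^T · [Sigma^{-1} · (x - mu)] = (-1)·(-0.1355) + (-3)·(-0.3935) = 1.3161.

Step 4 — take square root: d = √(1.3161) ≈ 1.1472.

d(x, mu) = √(1.3161) ≈ 1.1472


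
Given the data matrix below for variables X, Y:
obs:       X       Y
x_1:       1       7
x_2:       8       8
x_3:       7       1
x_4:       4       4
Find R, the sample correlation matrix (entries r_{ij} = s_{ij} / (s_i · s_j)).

Step 1 — column means:
  mean(X) = (1 + 8 + 7 + 4) / 4 = 20/4 = 5
  mean(Y) = (7 + 8 + 1 + 4) / 4 = 20/4 = 5

Step 2 — sample variances and covariances s[i,j] = (1/(n-1)) · Σ_k (x_{k,i} - mean_i) · (x_{k,j} - mean_j), with n-1 = 3:
  s[X,X] = ((-4)·(-4) + (3)·(3) + (2)·(2) + (-1)·(-1)) / 3 = 30/3 = 10
  s[X,Y] = ((-4)·(2) + (3)·(3) + (2)·(-4) + (-1)·(-1)) / 3 = -6/3 = -2
  s[Y,Y] = ((2)·(2) + (3)·(3) + (-4)·(-4) + (-1)·(-1)) / 3 = 30/3 = 10
  Sample standard deviations s_i = √(s[i,i]):
  s(X) = √(10) = 3.1623
  s(Y) = √(10) = 3.1623

Step 3 — r_{ij} = s_{ij} / (s_i · s_j):
  r[X,X] = 1 (diagonal).
  r[X,Y] = -2 / (3.1623 · 3.1623) = -2 / 10 = -0.2
  r[Y,Y] = 1 (diagonal).

R is symmetric with unit diagonal. Assembling:

R = [[1, -0.2],
 [-0.2, 1]]


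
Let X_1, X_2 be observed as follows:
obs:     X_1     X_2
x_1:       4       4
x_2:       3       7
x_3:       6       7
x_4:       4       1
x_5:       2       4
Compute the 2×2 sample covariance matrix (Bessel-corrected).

Step 1 — column means:
  mean(X_1) = (4 + 3 + 6 + 4 + 2) / 5 = 19/5 = 3.8
  mean(X_2) = (4 + 7 + 7 + 1 + 4) / 5 = 23/5 = 4.6

Step 2 — sample covariance S[i,j] = (1/(n-1)) · Σ_k (x_{k,i} - mean_i) · (x_{k,j} - mean_j), with n-1 = 4.
  S[X_1,X_1] = ((0.2)·(0.2) + (-0.8)·(-0.8) + (2.2)·(2.2) + (0.2)·(0.2) + (-1.8)·(-1.8)) / 4 = 8.8/4 = 2.2
  S[X_1,X_2] = ((0.2)·(-0.6) + (-0.8)·(2.4) + (2.2)·(2.4) + (0.2)·(-3.6) + (-1.8)·(-0.6)) / 4 = 3.6/4 = 0.9
  S[X_2,X_2] = ((-0.6)·(-0.6) + (2.4)·(2.4) + (2.4)·(2.4) + (-3.6)·(-3.6) + (-0.6)·(-0.6)) / 4 = 25.2/4 = 6.3

S is symmetric (S[j,i] = S[i,j]). Assembling:

S = [[2.2, 0.9],
 [0.9, 6.3]]


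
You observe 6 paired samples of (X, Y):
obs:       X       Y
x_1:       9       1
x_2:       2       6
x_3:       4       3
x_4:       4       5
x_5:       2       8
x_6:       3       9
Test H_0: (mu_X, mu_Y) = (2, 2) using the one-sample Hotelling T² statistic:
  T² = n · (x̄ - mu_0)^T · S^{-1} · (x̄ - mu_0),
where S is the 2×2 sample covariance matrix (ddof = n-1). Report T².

Step 1 — sample mean vector:
  mean(X) = (9 + 2 + 4 + 4 + 2 + 3) / 6 = 24/6 = 4
  mean(Y) = (1 + 6 + 3 + 5 + 8 + 9) / 6 = 32/6 = 5.3333
  x̄ = (4, 5.3333),  deviation x̄ - mu_0 = (4, 5.3333) - (2, 2) = (2, 3.3333).

Step 2 — sample covariance matrix, S[i,j] = (1/(n-1)) · Σ_k (x_{k,i} - mean_i) · (x_{k,j} - mean_j), divisor n-1 = 5:
  S[X,X] = ((5)·(5) + (-2)·(-2) + (0)·(0) + (0)·(0) + (-2)·(-2) + (-1)·(-1)) / 5 = 34/5 = 6.8
  S[X,Y] = ((5)·(-4.3333) + (-2)·(0.6667) + (0)·(-2.3333) + (0)·(-0.3333) + (-2)·(2.6667) + (-1)·(3.6667)) / 5 = -32/5 = -6.4
  S[Y,Y] = ((-4.3333)·(-4.3333) + (0.6667)·(0.6667) + (-2.3333)·(-2.3333) + (-0.3333)·(-0.3333) + (2.6667)·(2.6667) + (3.6667)·(3.6667)) / 5 = 45.3333/5 = 9.0667
  S = [[6.8, -6.4],
 [-6.4, 9.0667]].

Step 3 — invert S. det(S) = 6.8·9.0667 - (-6.4)² = 20.6933.
  S^{-1} = (1/det) · [[d, -b], [-b, a]] = [[0.4381, 0.3093],
 [0.3093, 0.3286]].

Step 4 — quadratic form (x̄ - mu_0)^T · S^{-1} · (x̄ - mu_0):
  S^{-1} · (x̄ - mu_0) = (1.9072, 1.7139),
  (x̄ - mu_0)^T · [...] = (2)·(1.9072) + (3.3333)·(1.7139) = 9.5275.

Step 5 — scale by n: T² = 6 · 9.5275 = 57.1649.

T² ≈ 57.1649


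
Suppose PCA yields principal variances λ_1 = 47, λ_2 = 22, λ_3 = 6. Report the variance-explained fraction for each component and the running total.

Step 1 — total variance = trace(Sigma) = Σ λ_i = 47 + 22 + 6 = 75.

Step 2 — fraction explained by component i = λ_i / Σ λ:
  PC1: 47/75 = 0.6267
  PC2: 22/75 = 0.2933
  PC3: 6/75 = 0.08

Step 3 — cumulative fraction after k components = (λ_1 + ... + λ_k) / Σ λ:
  k = 1: 47/75 = 0.6267
  k = 2: (47 + 22)/75 = 69/75 = 0.92
  k = 3: (47 + 22 + 6)/75 = 75/75 = 1

Summary (fraction, with percent):

explained: PC1 0.6267 (62.67%), PC2 0.2933 (29.33%), PC3 0.08 (8%);  cumulative: 0.6267, 0.92, 1


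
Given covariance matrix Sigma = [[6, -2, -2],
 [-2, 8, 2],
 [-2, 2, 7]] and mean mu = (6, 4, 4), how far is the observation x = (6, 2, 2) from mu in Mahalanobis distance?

Step 1 — centre the observation: (x - mu) = (0, -2, -2).

Step 2 — invert Sigma (cofactor / det for 3×3, or solve directly):
  Sigma^{-1} = [[0.194, 0.0373, 0.0448],
 [0.0373, 0.1418, -0.0299],
 [0.0448, -0.0299, 0.1642]].

Step 3 — form the quadratic (x - mu)^T · Sigma^{-1} · (x - mu):
  Sigma^{-1} · (x - mu) = (-0.1642, -0.2239, -0.2687).
  (x - mu)^T · [Sigma^{-1} · (x - mu)] = (0)·(-0.1642) + (-2)·(-0.2239) + (-2)·(-0.2687) = 0.9851.

Step 4 — take square root: d = √(0.9851) ≈ 0.9925.

d(x, mu) = √(0.9851) ≈ 0.9925


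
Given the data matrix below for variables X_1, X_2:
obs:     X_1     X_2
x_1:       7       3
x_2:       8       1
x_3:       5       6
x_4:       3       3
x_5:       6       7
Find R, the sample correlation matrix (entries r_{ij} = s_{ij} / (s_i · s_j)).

Step 1 — column means:
  mean(X_1) = (7 + 8 + 5 + 3 + 6) / 5 = 29/5 = 5.8
  mean(X_2) = (3 + 1 + 6 + 3 + 7) / 5 = 20/5 = 4

Step 2 — sample variances and covariances s[i,j] = (1/(n-1)) · Σ_k (x_{k,i} - mean_i) · (x_{k,j} - mean_j), with n-1 = 4:
  s[X_1,X_1] = ((1.2)·(1.2) + (2.2)·(2.2) + (-0.8)·(-0.8) + (-2.8)·(-2.8) + (0.2)·(0.2)) / 4 = 14.8/4 = 3.7
  s[X_1,X_2] = ((1.2)·(-1) + (2.2)·(-3) + (-0.8)·(2) + (-2.8)·(-1) + (0.2)·(3)) / 4 = -6/4 = -1.5
  s[X_2,X_2] = ((-1)·(-1) + (-3)·(-3) + (2)·(2) + (-1)·(-1) + (3)·(3)) / 4 = 24/4 = 6
  Sample standard deviations s_i = √(s[i,i]):
  s(X_1) = √(3.7) = 1.9235
  s(X_2) = √(6) = 2.4495

Step 3 — r_{ij} = s_{ij} / (s_i · s_j):
  r[X_1,X_1] = 1 (diagonal).
  r[X_1,X_2] = -1.5 / (1.9235 · 2.4495) = -1.5 / 4.7117 = -0.3184
  r[X_2,X_2] = 1 (diagonal).

R is symmetric with unit diagonal. Assembling:

R = [[1, -0.3184],
 [-0.3184, 1]]


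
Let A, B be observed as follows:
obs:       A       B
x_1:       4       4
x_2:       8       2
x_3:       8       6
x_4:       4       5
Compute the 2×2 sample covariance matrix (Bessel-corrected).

Step 1 — column means:
  mean(A) = (4 + 8 + 8 + 4) / 4 = 24/4 = 6
  mean(B) = (4 + 2 + 6 + 5) / 4 = 17/4 = 4.25

Step 2 — sample covariance S[i,j] = (1/(n-1)) · Σ_k (x_{k,i} - mean_i) · (x_{k,j} - mean_j), with n-1 = 3.
  S[A,A] = ((-2)·(-2) + (2)·(2) + (2)·(2) + (-2)·(-2)) / 3 = 16/3 = 5.3333
  S[A,B] = ((-2)·(-0.25) + (2)·(-2.25) + (2)·(1.75) + (-2)·(0.75)) / 3 = -2/3 = -0.6667
  S[B,B] = ((-0.25)·(-0.25) + (-2.25)·(-2.25) + (1.75)·(1.75) + (0.75)·(0.75)) / 3 = 8.75/3 = 2.9167

S is symmetric (S[j,i] = S[i,j]). Assembling:

S = [[5.3333, -0.6667],
 [-0.6667, 2.9167]]


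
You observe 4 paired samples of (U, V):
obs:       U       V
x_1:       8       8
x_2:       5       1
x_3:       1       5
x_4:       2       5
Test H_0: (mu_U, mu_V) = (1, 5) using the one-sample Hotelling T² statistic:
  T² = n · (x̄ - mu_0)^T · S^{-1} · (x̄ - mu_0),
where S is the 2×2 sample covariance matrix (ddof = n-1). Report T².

Step 1 — sample mean vector:
  mean(U) = (8 + 5 + 1 + 2) / 4 = 16/4 = 4
  mean(V) = (8 + 1 + 5 + 5) / 4 = 19/4 = 4.75
  x̄ = (4, 4.75),  deviation x̄ - mu_0 = (4, 4.75) - (1, 5) = (3, -0.25).

Step 2 — sample covariance matrix, S[i,j] = (1/(n-1)) · Σ_k (x_{k,i} - mean_i) · (x_{k,j} - mean_j), divisor n-1 = 3:
  S[U,U] = ((4)·(4) + (1)·(1) + (-3)·(-3) + (-2)·(-2)) / 3 = 30/3 = 10
  S[U,V] = ((4)·(3.25) + (1)·(-3.75) + (-3)·(0.25) + (-2)·(0.25)) / 3 = 8/3 = 2.6667
  S[V,V] = ((3.25)·(3.25) + (-3.75)·(-3.75) + (0.25)·(0.25) + (0.25)·(0.25)) / 3 = 24.75/3 = 8.25
  S = [[10, 2.6667],
 [2.6667, 8.25]].

Step 3 — invert S. det(S) = 10·8.25 - (2.6667)² = 75.3889.
  S^{-1} = (1/det) · [[d, -b], [-b, a]] = [[0.1094, -0.0354],
 [-0.0354, 0.1326]].

Step 4 — quadratic form (x̄ - mu_0)^T · S^{-1} · (x̄ - mu_0):
  S^{-1} · (x̄ - mu_0) = (0.3371, -0.1393),
  (x̄ - mu_0)^T · [...] = (3)·(0.3371) + (-0.25)·(-0.1393) = 1.0462.

Step 5 — scale by n: T² = 4 · 1.0462 = 4.185.

T² ≈ 4.185


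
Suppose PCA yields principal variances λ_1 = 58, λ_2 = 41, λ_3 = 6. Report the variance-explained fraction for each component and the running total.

Step 1 — total variance = trace(Sigma) = Σ λ_i = 58 + 41 + 6 = 105.

Step 2 — fraction explained by component i = λ_i / Σ λ:
  PC1: 58/105 = 0.5524
  PC2: 41/105 = 0.3905
  PC3: 6/105 = 0.0571

Step 3 — cumulative fraction after k components = (λ_1 + ... + λ_k) / Σ λ:
  k = 1: 58/105 = 0.5524
  k = 2: (58 + 41)/105 = 99/105 = 0.9429
  k = 3: (58 + 41 + 6)/105 = 105/105 = 1

Summary (fraction, with percent):

explained: PC1 0.5524 (55.24%), PC2 0.3905 (39.05%), PC3 0.0571 (5.71%);  cumulative: 0.5524, 0.9429, 1


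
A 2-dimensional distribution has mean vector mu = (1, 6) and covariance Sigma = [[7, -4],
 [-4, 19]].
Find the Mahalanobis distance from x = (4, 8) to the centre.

Step 1 — centre the observation: (x - mu) = (3, 2).

Step 2 — invert Sigma. det(Sigma) = 7·19 - (-4)² = 117.
  Sigma^{-1} = (1/det) · [[d, -b], [-b, a]] = [[0.1624, 0.0342],
 [0.0342, 0.0598]].

Step 3 — form the quadratic (x - mu)^T · Sigma^{-1} · (x - mu):
  Sigma^{-1} · (x - mu) = (0.5556, 0.2222).
  (x - mu)^T · [Sigma^{-1} · (x - mu)] = (3)·(0.5556) + (2)·(0.2222) = 2.1111.

Step 4 — take square root: d = √(2.1111) ≈ 1.453.

d(x, mu) = √(2.1111) ≈ 1.453


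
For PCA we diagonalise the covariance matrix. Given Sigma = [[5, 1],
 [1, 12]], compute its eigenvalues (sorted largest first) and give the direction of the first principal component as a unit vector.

Step 1 — characteristic polynomial of 2×2 Sigma:
  det(Sigma - λI) = λ² - trace · λ + det = 0.
  trace = 5 + 12 = 17, det = 5·12 - (1)² = 59.
Step 2 — discriminant:
  Δ = trace² - 4·det = 289 - 236 = 53.
Step 3 — eigenvalues:
  λ = (trace ± √Δ)/2 = (17 ± 7.2801)/2,
  λ_1 = 12.1401,  λ_2 = 4.8599.

Step 4 — unit eigenvector for λ_1: solve (Sigma - λ_1 I)v = 0. First row:
  (5 - 12.1401)·v_x + (1)·v_y = 0, i.e. (-7.1401)·v_x + (1)·v_y = 0,
  so v ∝ (b, λ_1 - a) = (1, 7.1401) = u.
  ||u|| = √((1)² + (7.1401)²) = √(51.9804) ≈ 7.2097,
  v_1 = u/||u|| ≈ (0.1387, 0.9903) (||v_1|| = 1).

λ_1 = 12.1401,  λ_2 = 4.8599;  v_1 ≈ (0.1387, 0.9903)


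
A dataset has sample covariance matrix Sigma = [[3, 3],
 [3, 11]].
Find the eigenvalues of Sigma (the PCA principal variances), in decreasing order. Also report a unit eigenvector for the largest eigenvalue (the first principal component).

Step 1 — characteristic polynomial of 2×2 Sigma:
  det(Sigma - λI) = λ² - trace · λ + det = 0.
  trace = 3 + 11 = 14, det = 3·11 - (3)² = 24.
Step 2 — discriminant:
  Δ = trace² - 4·det = 196 - 96 = 100.
Step 3 — eigenvalues:
  λ = (trace ± √Δ)/2 = (14 ± 10)/2,
  λ_1 = 12,  λ_2 = 2.

Step 4 — unit eigenvector for λ_1: solve (Sigma - λ_1 I)v = 0. First row:
  (3 - 12)·v_x + (3)·v_y = 0, i.e. (-9)·v_x + (3)·v_y = 0,
  so v ∝ (b, λ_1 - a) = (3, 9) = u.
  ||u|| = √((3)² + (9)²) = √(90) ≈ 9.4868,
  v_1 = u/||u|| ≈ (0.3162, 0.9487) (||v_1|| = 1).

λ_1 = 12,  λ_2 = 2;  v_1 ≈ (0.3162, 0.9487)


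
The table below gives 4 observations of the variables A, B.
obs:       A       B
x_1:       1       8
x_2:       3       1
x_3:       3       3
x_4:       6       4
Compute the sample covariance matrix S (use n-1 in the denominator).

Step 1 — column means:
  mean(A) = (1 + 3 + 3 + 6) / 4 = 13/4 = 3.25
  mean(B) = (8 + 1 + 3 + 4) / 4 = 16/4 = 4

Step 2 — sample covariance S[i,j] = (1/(n-1)) · Σ_k (x_{k,i} - mean_i) · (x_{k,j} - mean_j), with n-1 = 3.
  S[A,A] = ((-2.25)·(-2.25) + (-0.25)·(-0.25) + (-0.25)·(-0.25) + (2.75)·(2.75)) / 3 = 12.75/3 = 4.25
  S[A,B] = ((-2.25)·(4) + (-0.25)·(-3) + (-0.25)·(-1) + (2.75)·(0)) / 3 = -8/3 = -2.6667
  S[B,B] = ((4)·(4) + (-3)·(-3) + (-1)·(-1) + (0)·(0)) / 3 = 26/3 = 8.6667

S is symmetric (S[j,i] = S[i,j]). Assembling:

S = [[4.25, -2.6667],
 [-2.6667, 8.6667]]


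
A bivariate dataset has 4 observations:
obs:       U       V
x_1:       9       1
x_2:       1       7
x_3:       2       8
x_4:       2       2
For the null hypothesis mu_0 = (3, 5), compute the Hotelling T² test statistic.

Step 1 — sample mean vector:
  mean(U) = (9 + 1 + 2 + 2) / 4 = 14/4 = 3.5
  mean(V) = (1 + 7 + 8 + 2) / 4 = 18/4 = 4.5
  x̄ = (3.5, 4.5),  deviation x̄ - mu_0 = (3.5, 4.5) - (3, 5) = (0.5, -0.5).

Step 2 — sample covariance matrix, S[i,j] = (1/(n-1)) · Σ_k (x_{k,i} - mean_i) · (x_{k,j} - mean_j), divisor n-1 = 3:
  S[U,U] = ((5.5)·(5.5) + (-2.5)·(-2.5) + (-1.5)·(-1.5) + (-1.5)·(-1.5)) / 3 = 41/3 = 13.6667
  S[U,V] = ((5.5)·(-3.5) + (-2.5)·(2.5) + (-1.5)·(3.5) + (-1.5)·(-2.5)) / 3 = -27/3 = -9
  S[V,V] = ((-3.5)·(-3.5) + (2.5)·(2.5) + (3.5)·(3.5) + (-2.5)·(-2.5)) / 3 = 37/3 = 12.3333
  S = [[13.6667, -9],
 [-9, 12.3333]].

Step 3 — invert S. det(S) = 13.6667·12.3333 - (-9)² = 87.5556.
  S^{-1} = (1/det) · [[d, -b], [-b, a]] = [[0.1409, 0.1028],
 [0.1028, 0.1561]].

Step 4 — quadratic form (x̄ - mu_0)^T · S^{-1} · (x̄ - mu_0):
  S^{-1} · (x̄ - mu_0) = (0.019, -0.0266),
  (x̄ - mu_0)^T · [...] = (0.5)·(0.019) + (-0.5)·(-0.0266) = 0.0228.

Step 5 — scale by n: T² = 4 · 0.0228 = 0.0914.

T² ≈ 0.0914


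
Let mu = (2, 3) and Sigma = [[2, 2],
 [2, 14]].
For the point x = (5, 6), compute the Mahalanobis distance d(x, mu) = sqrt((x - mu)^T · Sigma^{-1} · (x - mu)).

Step 1 — centre the observation: (x - mu) = (3, 3).

Step 2 — invert Sigma. det(Sigma) = 2·14 - (2)² = 24.
  Sigma^{-1} = (1/det) · [[d, -b], [-b, a]] = [[0.5833, -0.0833],
 [-0.0833, 0.0833]].

Step 3 — form the quadratic (x - mu)^T · Sigma^{-1} · (x - mu):
  Sigma^{-1} · (x - mu) = (1.5, 0).
  (x - mu)^T · [Sigma^{-1} · (x - mu)] = (3)·(1.5) + (3)·(0) = 4.5.

Step 4 — take square root: d = √(4.5) ≈ 2.1213.

d(x, mu) = √(4.5) ≈ 2.1213


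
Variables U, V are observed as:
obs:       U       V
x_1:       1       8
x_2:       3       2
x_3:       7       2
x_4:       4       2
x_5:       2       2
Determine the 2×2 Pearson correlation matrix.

Step 1 — column means:
  mean(U) = (1 + 3 + 7 + 4 + 2) / 5 = 17/5 = 3.4
  mean(V) = (8 + 2 + 2 + 2 + 2) / 5 = 16/5 = 3.2

Step 2 — sample variances and covariances s[i,j] = (1/(n-1)) · Σ_k (x_{k,i} - mean_i) · (x_{k,j} - mean_j), with n-1 = 4:
  s[U,U] = ((-2.4)·(-2.4) + (-0.4)·(-0.4) + (3.6)·(3.6) + (0.6)·(0.6) + (-1.4)·(-1.4)) / 4 = 21.2/4 = 5.3
  s[U,V] = ((-2.4)·(4.8) + (-0.4)·(-1.2) + (3.6)·(-1.2) + (0.6)·(-1.2) + (-1.4)·(-1.2)) / 4 = -14.4/4 = -3.6
  s[V,V] = ((4.8)·(4.8) + (-1.2)·(-1.2) + (-1.2)·(-1.2) + (-1.2)·(-1.2) + (-1.2)·(-1.2)) / 4 = 28.8/4 = 7.2
  Sample standard deviations s_i = √(s[i,i]):
  s(U) = √(5.3) = 2.3022
  s(V) = √(7.2) = 2.6833

Step 3 — r_{ij} = s_{ij} / (s_i · s_j):
  r[U,U] = 1 (diagonal).
  r[U,V] = -3.6 / (2.3022 · 2.6833) = -3.6 / 6.1774 = -0.5828
  r[V,V] = 1 (diagonal).

R is symmetric with unit diagonal. Assembling:

R = [[1, -0.5828],
 [-0.5828, 1]]


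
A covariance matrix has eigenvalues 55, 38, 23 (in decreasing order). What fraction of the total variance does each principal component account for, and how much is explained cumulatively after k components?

Step 1 — total variance = trace(Sigma) = Σ λ_i = 55 + 38 + 23 = 116.

Step 2 — fraction explained by component i = λ_i / Σ λ:
  PC1: 55/116 = 0.4741
  PC2: 38/116 = 0.3276
  PC3: 23/116 = 0.1983

Step 3 — cumulative fraction after k components = (λ_1 + ... + λ_k) / Σ λ:
  k = 1: 55/116 = 0.4741
  k = 2: (55 + 38)/116 = 93/116 = 0.8017
  k = 3: (55 + 38 + 23)/116 = 116/116 = 1

Summary (fraction, with percent):

explained: PC1 0.4741 (47.41%), PC2 0.3276 (32.76%), PC3 0.1983 (19.83%);  cumulative: 0.4741, 0.8017, 1


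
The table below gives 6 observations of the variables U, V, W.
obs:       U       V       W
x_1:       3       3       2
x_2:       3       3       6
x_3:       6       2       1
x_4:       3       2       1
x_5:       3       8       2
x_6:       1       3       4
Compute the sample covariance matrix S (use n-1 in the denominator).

Step 1 — column means:
  mean(U) = (3 + 3 + 6 + 3 + 3 + 1) / 6 = 19/6 = 3.1667
  mean(V) = (3 + 3 + 2 + 2 + 8 + 3) / 6 = 21/6 = 3.5
  mean(W) = (2 + 6 + 1 + 1 + 2 + 4) / 6 = 16/6 = 2.6667

Step 2 — sample covariance S[i,j] = (1/(n-1)) · Σ_k (x_{k,i} - mean_i) · (x_{k,j} - mean_j), with n-1 = 5.
  S[U,U] = ((-0.1667)·(-0.1667) + (-0.1667)·(-0.1667) + (2.8333)·(2.8333) + (-0.1667)·(-0.1667) + (-0.1667)·(-0.1667) + (-2.1667)·(-2.1667)) / 5 = 12.8333/5 = 2.5667
  S[U,V] = ((-0.1667)·(-0.5) + (-0.1667)·(-0.5) + (2.8333)·(-1.5) + (-0.1667)·(-1.5) + (-0.1667)·(4.5) + (-2.1667)·(-0.5)) / 5 = -3.5/5 = -0.7
  S[U,W] = ((-0.1667)·(-0.6667) + (-0.1667)·(3.3333) + (2.8333)·(-1.6667) + (-0.1667)·(-1.6667) + (-0.1667)·(-0.6667) + (-2.1667)·(1.3333)) / 5 = -7.6667/5 = -1.5333
  S[V,V] = ((-0.5)·(-0.5) + (-0.5)·(-0.5) + (-1.5)·(-1.5) + (-1.5)·(-1.5) + (4.5)·(4.5) + (-0.5)·(-0.5)) / 5 = 25.5/5 = 5.1
  S[V,W] = ((-0.5)·(-0.6667) + (-0.5)·(3.3333) + (-1.5)·(-1.6667) + (-1.5)·(-1.6667) + (4.5)·(-0.6667) + (-0.5)·(1.3333)) / 5 = 0/5 = 0
  S[W,W] = ((-0.6667)·(-0.6667) + (3.3333)·(3.3333) + (-1.6667)·(-1.6667) + (-1.6667)·(-1.6667) + (-0.6667)·(-0.6667) + (1.3333)·(1.3333)) / 5 = 19.3333/5 = 3.8667

S is symmetric (S[j,i] = S[i,j]). Assembling:

S = [[2.5667, -0.7, -1.5333],
 [-0.7, 5.1, 0],
 [-1.5333, 0, 3.8667]]
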